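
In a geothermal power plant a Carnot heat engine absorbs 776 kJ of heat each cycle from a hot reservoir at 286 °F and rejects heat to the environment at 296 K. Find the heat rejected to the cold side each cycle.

Q_C ≈ 554.5 kJ

T_H = 286 °F → (286 − 32) × 5/9 = 141.11 °C = 414.26 K.
Since the cycle is reversible, η = 1 − T_C/T_H = 1 − 296.00/414.26 = 0.2855.
For a reversible cycle Q_C/Q_H = T_C/T_H, so Q_C = 776 × 296.00/414.26 = 554.5 kJ.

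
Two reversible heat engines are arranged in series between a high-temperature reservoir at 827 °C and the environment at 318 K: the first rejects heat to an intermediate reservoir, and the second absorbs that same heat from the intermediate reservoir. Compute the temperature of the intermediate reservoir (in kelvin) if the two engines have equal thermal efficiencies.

T_H = 827 °C → 827 + 273.15 = 1100.15 K.
Equal efficiencies require 1 − T_m/T_H = 1 − T_C/T_m, i.e. T_m/T_H = T_C/T_m, so T_m = √(T_H·T_C) = √(1100.15 × 318.00) = 591 K.

T_m ≈ 591 K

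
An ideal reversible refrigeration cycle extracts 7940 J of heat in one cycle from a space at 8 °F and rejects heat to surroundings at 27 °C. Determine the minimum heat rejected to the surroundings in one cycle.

Q_H ≈ 9173 J

T_H = 27 °C → 27 + 273.15 = 300.15 K.
T_C = 8 °F → (8 − 32) × 5/9 = -13.33 °C = 259.82 K.
For a reversible cycle Q_H/Q_C = T_H/T_C, so Q_H = Q_C·T_H/T_C = 7940 × 300.15/259.82 = 9173 J.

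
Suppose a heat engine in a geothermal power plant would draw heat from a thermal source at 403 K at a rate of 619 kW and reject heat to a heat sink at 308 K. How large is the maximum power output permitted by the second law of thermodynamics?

Ẇ_max ≈ 146 kW

No engine can exceed the Carnot limit: η_max = 1 − T_C/T_H = 1 − 308.00/403.00 = 0.2357.
W_max = η_max · Q_H = 0.2357 × 619 = 146 kW.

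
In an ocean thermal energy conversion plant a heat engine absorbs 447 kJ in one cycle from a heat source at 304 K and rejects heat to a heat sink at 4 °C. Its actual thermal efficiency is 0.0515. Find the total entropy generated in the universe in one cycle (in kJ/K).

ΔS_univ ≈ 0.05939 kJ/K

T_C = 4 °C → 4 + 273.15 = 277.15 K.
W = η·Q_H = 0.0515 × 447 = 23.02 kJ, so Q_C = Q_H − W = 424.0 kJ.
Entropy balance on the reservoirs: −Q_H/T_H = -1.470 kJ/K, +Q_C/T_C = 1.530 kJ/K.
ΔS_univ = −Q_H/T_H + Q_C/T_C = 0.05939 kJ/K (> 0, since η = 0.0515 < η_Carnot = 0.088).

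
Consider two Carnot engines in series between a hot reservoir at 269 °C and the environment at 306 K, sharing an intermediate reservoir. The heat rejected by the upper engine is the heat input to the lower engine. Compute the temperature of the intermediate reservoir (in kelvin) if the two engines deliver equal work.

T_H = 269 °C → 269 + 273.15 = 542.15 K.
For reversible stages Q_m = Q_H·(T_m/T_H). Setting W₁ = Q_H(1 − T_m/T_H) equal to W₂ = Q_m(1 − T_C/T_m) = Q_H·(T_m − T_C)/T_H gives T_H − T_m = T_m − T_C, so T_m = (T_H + T_C)/2 = (542.15 + 306.00)/2 = 424 K.

T_m ≈ 424 K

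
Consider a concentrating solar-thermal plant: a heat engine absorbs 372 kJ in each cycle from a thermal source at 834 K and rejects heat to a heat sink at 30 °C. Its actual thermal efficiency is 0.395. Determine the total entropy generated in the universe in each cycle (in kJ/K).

ΔS_univ ≈ 0.296 kJ/K

T_C = 30 °C → 30 + 273.15 = 303.15 K.
W = η·Q_H = 0.395 × 372 = 146.9 kJ, so Q_C = Q_H − W = 225.1 kJ.
Entropy balance on the reservoirs: −Q_H/T_H = -0.4460 kJ/K, +Q_C/T_C = 0.7424 kJ/K.
ΔS_univ = −Q_H/T_H + Q_C/T_C = 0.296 kJ/K (> 0, since η = 0.395 < η_Carnot = 0.637).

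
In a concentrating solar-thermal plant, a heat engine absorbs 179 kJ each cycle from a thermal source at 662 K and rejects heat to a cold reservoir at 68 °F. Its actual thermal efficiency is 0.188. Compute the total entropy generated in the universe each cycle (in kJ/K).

T_C = 68 °F → (68 − 32) × 5/9 = 20.00 °C = 293.15 K.
W = η·Q_H = 0.188 × 179 = 33.65 kJ, so Q_C = Q_H − W = 145.3 kJ.
The hot reservoir loses entropy Q_H/T_H = 179/662.00 = 0.2704 kJ/K; the cold reservoir gains Q_C/T_C = 145.3/293.15 = 0.4958 kJ/K.
ΔS_univ = −Q_H/T_H + Q_C/T_C = 0.225 kJ/K (> 0, since η = 0.188 < η_Carnot = 0.557).

ΔS_univ ≈ 0.225 kJ/K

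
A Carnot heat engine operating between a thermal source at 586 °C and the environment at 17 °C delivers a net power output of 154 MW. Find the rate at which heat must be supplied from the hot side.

Q̇_H ≈ 233 MW

T_H = 586 °C → 586 + 273.15 = 859.15 K.
T_C = 17 °C → 17 + 273.15 = 290.15 K.
η_rev = 1 − T_C/T_H = 1 − 290.15/859.15 = 0.6623.
Q_H = W/η = 154/0.6623 = 233 MW.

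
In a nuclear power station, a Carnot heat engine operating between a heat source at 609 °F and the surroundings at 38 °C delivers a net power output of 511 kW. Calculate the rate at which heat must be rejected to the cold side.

T_H = 609 °F → (609 − 32) × 5/9 = 320.56 °C = 593.71 K.
T_C = 38 °C → 38 + 273.15 = 311.15 K.
η_rev = 1 − T_C/T_H = 1 − 311.15/593.71 = 0.4759.
Since Q_C/Q_H = T_C/T_H and Q_H = W/η, Q_C = W·T_C/(T_H − T_C) = 511 × 311.15/282.56 = 563 kW.

Q̇_C ≈ 563 kW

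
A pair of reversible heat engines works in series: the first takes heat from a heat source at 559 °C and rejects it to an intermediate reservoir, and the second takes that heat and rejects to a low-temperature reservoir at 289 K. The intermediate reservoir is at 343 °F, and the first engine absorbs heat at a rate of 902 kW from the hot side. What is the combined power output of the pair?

T_H = 559 °C → 559 + 273.15 = 832.15 K.
Two reversible stages in series are equivalent to a single Carnot engine between T_H and T_C, so η_total = 1 − T_C/T_H = 1 − 289.00/832.15 = 0.6527.
W_total = η_total · Q_H = 0.6527 × 902 = 588.7 kW.

Ẇ_total ≈ 588.7 kW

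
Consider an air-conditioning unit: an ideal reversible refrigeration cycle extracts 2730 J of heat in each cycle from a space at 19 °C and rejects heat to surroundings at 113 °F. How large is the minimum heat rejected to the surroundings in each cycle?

T_H = 113 °F → (113 − 32) × 5/9 = 45.00 °C = 318.15 K.
T_C = 19 °C → 19 + 273.15 = 292.15 K.
For a reversible cycle Q_H/Q_C = T_H/T_C, so Q_H = Q_C·T_H/T_C = 2730 × 318.15/292.15 = 2973 J.

Q_H ≈ 2973 J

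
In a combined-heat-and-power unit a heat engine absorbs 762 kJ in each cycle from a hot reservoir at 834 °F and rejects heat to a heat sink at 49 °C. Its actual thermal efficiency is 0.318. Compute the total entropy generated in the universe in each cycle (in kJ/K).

T_H = 834 °F → (834 − 32) × 5/9 = 445.56 °C = 718.71 K.
T_C = 49 °C → 49 + 273.15 = 322.15 K.
W = η·Q_H = 0.318 × 762 = 242.3 kJ, so Q_C = Q_H − W = 519.7 kJ.
The hot reservoir loses entropy Q_H/T_H = 762/718.71 = 1.060 kJ/K; the cold reservoir gains Q_C/T_C = 519.7/322.15 = 1.613 kJ/K.
ΔS_univ = −Q_H/T_H + Q_C/T_C = 0.553 kJ/K (> 0, since η = 0.318 < η_Carnot = 0.552).

ΔS_univ ≈ 0.553 kJ/K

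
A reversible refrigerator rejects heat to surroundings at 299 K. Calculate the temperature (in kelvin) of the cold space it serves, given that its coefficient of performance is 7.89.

COP_R = T_C/(T_H − T_C) ⇒ T_C = T_H·COP_R/(1 + COP_R) = 299.00 × 7.89/(1 + 7.89) = 265 K.

T_C ≈ 265 K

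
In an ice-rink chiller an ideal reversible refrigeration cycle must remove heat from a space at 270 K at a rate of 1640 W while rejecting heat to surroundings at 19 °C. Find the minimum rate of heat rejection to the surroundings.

Q̇_H ≈ 1770 W

T_H = 19 °C → 19 + 273.15 = 292.15 K.
For a reversible cycle Q_H/Q_C = T_H/T_C, so Q_H = Q_C·T_H/T_C = 1640 × 292.15/270.00 = 1770 W.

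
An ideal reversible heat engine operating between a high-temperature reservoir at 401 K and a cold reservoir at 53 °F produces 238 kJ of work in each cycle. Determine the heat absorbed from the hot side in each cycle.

T_C = 53 °F → (53 − 32) × 5/9 = 11.67 °C = 284.82 K.
Carnot efficiency: η = 1 − T_C/T_H = 1 − 284.82/401.00 = 0.2897.
Q_H = W/η = 238/0.2897 = 821 kJ.

Q_H ≈ 821 kJ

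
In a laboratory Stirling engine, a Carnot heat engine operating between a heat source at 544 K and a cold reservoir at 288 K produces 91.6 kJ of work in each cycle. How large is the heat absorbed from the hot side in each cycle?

η_rev = 1 − T_C/T_H = 1 − 288.00/544.00 = 0.4706.
Q_H = W/η = 91.6/0.4706 = 195 kJ.

Q_H ≈ 195 kJ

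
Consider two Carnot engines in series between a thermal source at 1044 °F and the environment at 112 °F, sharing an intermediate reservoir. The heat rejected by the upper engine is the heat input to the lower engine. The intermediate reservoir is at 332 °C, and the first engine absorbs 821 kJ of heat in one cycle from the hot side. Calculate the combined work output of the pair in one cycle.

W_total ≈ 508.9 kJ

T_H = 1044 °F → (1044 − 32) × 5/9 = 562.22 °C = 835.37 K.
T_C = 112 °F → (112 − 32) × 5/9 = 44.44 °C = 317.59 K.
Two reversible stages in series are equivalent to a single Carnot engine between T_H and T_C, so η_total = 1 − T_C/T_H = 1 − 317.59/835.37 = 0.6198.
W_total = η_total · Q_H = 0.6198 × 821 = 508.9 kJ.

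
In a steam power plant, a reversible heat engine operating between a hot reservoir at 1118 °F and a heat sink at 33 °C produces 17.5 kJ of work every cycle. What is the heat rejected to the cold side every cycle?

T_H = 1118 °F → (1118 − 32) × 5/9 = 603.33 °C = 876.48 K.
T_C = 33 °C → 33 + 273.15 = 306.15 K.
Since the cycle is reversible, η = 1 − T_C/T_H = 1 − 306.15/876.48 = 0.6507.
Since Q_C/Q_H = T_C/T_H and Q_H = W/η, Q_C = W·T_C/(T_H − T_C) = 17.5 × 306.15/570.33 = 9.39 kJ.

Q_C ≈ 9.39 kJ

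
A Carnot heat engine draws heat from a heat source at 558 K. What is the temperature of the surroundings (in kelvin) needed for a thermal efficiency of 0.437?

From η = 1 − T_C/T_H, T_C = T_H·(1 − η) = 558.00 × (1 − 0.437) = 314 K.

T_C ≈ 314 K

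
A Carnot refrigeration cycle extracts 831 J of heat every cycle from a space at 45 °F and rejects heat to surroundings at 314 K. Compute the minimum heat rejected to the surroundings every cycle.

T_C = 45 °F → (45 − 32) × 5/9 = 7.22 °C = 280.37 K.
For a reversible cycle Q_H/Q_C = T_H/T_C, so Q_H = Q_C·T_H/T_C = 831 × 314.00/280.37 = 930.7 J.

Q_H ≈ 930.7 J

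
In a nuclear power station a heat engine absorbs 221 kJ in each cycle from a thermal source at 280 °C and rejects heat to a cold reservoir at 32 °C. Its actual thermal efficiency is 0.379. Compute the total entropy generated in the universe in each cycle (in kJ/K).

ΔS_univ ≈ 0.0502 kJ/K

T_H = 280 °C → 280 + 273.15 = 553.15 K.
T_C = 32 °C → 32 + 273.15 = 305.15 K.
W = η·Q_H = 0.379 × 221 = 83.76 kJ, so Q_C = Q_H − W = 137.2 kJ.
The hot reservoir loses entropy Q_H/T_H = 221/553.15 = 0.3995 kJ/K; the cold reservoir gains Q_C/T_C = 137.2/305.15 = 0.4497 kJ/K.
ΔS_univ = −Q_H/T_H + Q_C/T_C = 0.0502 kJ/K (> 0, since η = 0.379 < η_Carnot = 0.448).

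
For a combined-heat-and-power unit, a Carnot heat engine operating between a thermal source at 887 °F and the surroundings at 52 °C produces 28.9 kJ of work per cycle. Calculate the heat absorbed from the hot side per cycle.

T_H = 887 °F → (887 − 32) × 5/9 = 475.00 °C = 748.15 K.
T_C = 52 °C → 52 + 273.15 = 325.15 K.
Since the cycle is reversible, η = 1 − T_C/T_H = 1 − 325.15/748.15 = 0.5654.
Q_H = W/η = 28.9/0.5654 = 51.1 kJ.

Q_H ≈ 51.1 kJ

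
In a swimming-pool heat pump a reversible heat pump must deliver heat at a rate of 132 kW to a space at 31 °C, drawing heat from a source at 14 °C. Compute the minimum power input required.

T_H = 31 °C → 31 + 273.15 = 304.15 K.
T_C = 14 °C → 14 + 273.15 = 287.15 K.
Reversible heating COP: COP_HP = T_H/(T_H − T_C) = 304.15/17.00 = 17.8912.
W = Q_H/COP_HP = 132/17.8912 = 7.38 kW.

Ẇ_in ≈ 7.38 kW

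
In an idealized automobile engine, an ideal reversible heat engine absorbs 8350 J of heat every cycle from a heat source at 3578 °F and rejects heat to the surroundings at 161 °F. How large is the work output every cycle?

W ≈ 7070 J

T_H = 3578 °F → (3578 − 32) × 5/9 = 1970.00 °C = 2243.15 K.
T_C = 161 °F → (161 − 32) × 5/9 = 71.67 °C = 344.82 K.
The Carnot efficiency is η = 1 − T_C/T_H = 1 − 344.82/2243.15 = 0.8463.
W = η·Q_H = 0.8463 × 8350 = 7070 J.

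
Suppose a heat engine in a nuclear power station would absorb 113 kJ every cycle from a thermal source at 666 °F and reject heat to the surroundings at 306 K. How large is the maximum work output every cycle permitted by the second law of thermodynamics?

T_H = 666 °F → (666 − 32) × 5/9 = 352.22 °C = 625.37 K.
By the Carnot theorem, η_max = 1 − T_C/T_H = 1 − 306.00/625.37 = 0.5107.
W_max = η_max · Q_H = 0.5107 × 113 = 57.71 kJ.

W_max ≈ 57.71 kJ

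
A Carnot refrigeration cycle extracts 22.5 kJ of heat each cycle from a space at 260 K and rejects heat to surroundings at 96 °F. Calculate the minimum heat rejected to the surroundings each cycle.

T_H = 96 °F → (96 − 32) × 5/9 = 35.56 °C = 308.71 K.
For a reversible cycle Q_H/Q_C = T_H/T_C, so Q_H = Q_C·T_H/T_C = 22.5 × 308.71/260.00 = 26.7 kJ.

Q_H ≈ 26.7 kJ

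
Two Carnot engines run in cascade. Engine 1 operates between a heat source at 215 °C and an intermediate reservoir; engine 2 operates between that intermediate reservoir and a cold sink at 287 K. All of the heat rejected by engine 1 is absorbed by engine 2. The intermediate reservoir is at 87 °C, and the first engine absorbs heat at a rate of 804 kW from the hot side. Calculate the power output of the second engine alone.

T_H = 215 °C → 215 + 273.15 = 488.15 K.
T_m = 87 °C → 87 + 273.15 = 360.15 K.
Heat entering the second stage: Q_m = Q_H·(T_m/T_H) = 804 × 360.15/488.15 = 593.2 kW.
Second-stage efficiency η₂ = 1 − T_C/T_m = 1 − 287.00/360.15 = 0.2031, so W₂ = η₂·Q_m = 120.5 kW.

Ẇ₂ ≈ 120.5 kW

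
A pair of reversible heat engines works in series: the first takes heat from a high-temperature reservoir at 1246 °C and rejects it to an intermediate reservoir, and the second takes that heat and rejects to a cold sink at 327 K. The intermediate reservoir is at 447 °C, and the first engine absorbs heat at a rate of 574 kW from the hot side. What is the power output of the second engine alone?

Ẇ₂ ≈ 149 kW

T_H = 1246 °C → 1246 + 273.15 = 1519.15 K.
T_m = 447 °C → 447 + 273.15 = 720.15 K.
Heat entering the second stage: Q_m = Q_H·(T_m/T_H) = 574 × 720.15/1519.15 = 272 kW.
Second-stage efficiency η₂ = 1 − T_C/T_m = 1 − 327.00/720.15 = 0.5459, so W₂ = η₂·Q_m = 149 kW.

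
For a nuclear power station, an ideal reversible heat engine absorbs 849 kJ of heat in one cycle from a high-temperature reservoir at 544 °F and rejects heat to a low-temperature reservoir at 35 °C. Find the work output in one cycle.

W ≈ 380 kJ

T_H = 544 °F → (544 − 32) × 5/9 = 284.44 °C = 557.59 K.
T_C = 35 °C → 35 + 273.15 = 308.15 K.
Carnot efficiency: η = 1 − T_C/T_H = 1 − 308.15/557.59 = 0.4474.
W = η·Q_H = 0.4474 × 849 = 380 kJ.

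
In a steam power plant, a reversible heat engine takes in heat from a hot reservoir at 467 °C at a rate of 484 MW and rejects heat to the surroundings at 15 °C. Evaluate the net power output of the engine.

T_H = 467 °C → 467 + 273.15 = 740.15 K.
T_C = 15 °C → 15 + 273.15 = 288.15 K.
η_rev = 1 − T_C/T_H = 1 − 288.15/740.15 = 0.6107.
W = η·Q_H = 0.6107 × 484 = 296 MW.

Ẇ ≈ 296 MW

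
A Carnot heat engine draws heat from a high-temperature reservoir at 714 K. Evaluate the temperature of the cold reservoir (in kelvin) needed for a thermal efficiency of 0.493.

T_C ≈ 362 K

From η = 1 − T_C/T_H, T_C = T_H·(1 − η) = 714.00 × (1 − 0.493) = 362 K.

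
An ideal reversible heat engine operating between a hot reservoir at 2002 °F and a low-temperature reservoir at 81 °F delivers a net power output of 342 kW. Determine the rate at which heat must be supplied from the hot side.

T_H = 2002 °F → (2002 − 32) × 5/9 = 1094.44 °C = 1367.59 K.
T_C = 81 °F → (81 − 32) × 5/9 = 27.22 °C = 300.37 K.
Since the cycle is reversible, η = 1 − T_C/T_H = 1 − 300.37/1367.59 = 0.7804.
Q_H = W/η = 342/0.7804 = 438 kW.

Q̇_H ≈ 438 kW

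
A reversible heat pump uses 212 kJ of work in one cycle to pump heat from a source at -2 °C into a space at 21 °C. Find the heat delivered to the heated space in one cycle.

Q_H ≈ 2710 kJ

T_H = 21 °C → 21 + 273.15 = 294.15 K.
T_C = -2 °C → -2 + 273.15 = 271.15 K.
For a reversible heat pump, COP_HP = T_H/(T_H − T_C) = 294.15/23.00 = 12.7891.
Q_H = COP_HP · W = 12.7891 × 212 = 2710 kJ.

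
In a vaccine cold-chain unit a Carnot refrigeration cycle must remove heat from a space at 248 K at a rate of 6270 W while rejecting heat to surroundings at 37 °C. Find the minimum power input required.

T_H = 37 °C → 37 + 273.15 = 310.15 K.
Carnot COP: COP_R = T_C/(T_H − T_C) = 248.00/62.15 = 3.9903.
W = Q_C/COP_R = 6270/3.9903 = 1571 W.

Ẇ_in ≈ 1571 W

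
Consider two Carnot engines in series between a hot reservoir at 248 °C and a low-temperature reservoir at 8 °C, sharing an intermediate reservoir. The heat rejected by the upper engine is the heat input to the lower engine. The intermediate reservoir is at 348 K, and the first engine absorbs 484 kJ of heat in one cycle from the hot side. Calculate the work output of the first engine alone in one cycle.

T_H = 248 °C → 248 + 273.15 = 521.15 K.
T_C = 8 °C → 8 + 273.15 = 281.15 K.
First-stage efficiency η₁ = 1 − T_m/T_H = 1 − 348.00/521.15 = 0.3322.
W₁ = η₁·Q_H = 0.3322 × 484 = 161 kJ.

W₁ ≈ 161 kJ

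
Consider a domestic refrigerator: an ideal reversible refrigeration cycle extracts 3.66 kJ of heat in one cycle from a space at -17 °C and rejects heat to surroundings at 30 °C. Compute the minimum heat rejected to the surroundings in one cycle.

Q_H ≈ 4.332 kJ

T_H = 30 °C → 30 + 273.15 = 303.15 K.
T_C = -17 °C → -17 + 273.15 = 256.15 K.
For a reversible cycle Q_H/Q_C = T_H/T_C, so Q_H = Q_C·T_H/T_C = 3.66 × 303.15/256.15 = 4.332 kJ.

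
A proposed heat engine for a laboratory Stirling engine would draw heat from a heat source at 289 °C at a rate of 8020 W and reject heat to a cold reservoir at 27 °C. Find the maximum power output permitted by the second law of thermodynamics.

T_H = 289 °C → 289 + 273.15 = 562.15 K.
T_C = 27 °C → 27 + 273.15 = 300.15 K.
The second-law ceiling is the Carnot efficiency, η_max = 1 − T_C/T_H = 1 − 300.15/562.15 = 0.4661.
W_max = η_max · Q_H = 0.4661 × 8020 = 3740 W.

Ẇ_max ≈ 3740 W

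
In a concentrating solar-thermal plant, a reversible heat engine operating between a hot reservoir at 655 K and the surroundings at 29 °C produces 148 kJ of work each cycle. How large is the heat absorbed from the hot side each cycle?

Q_H ≈ 275 kJ

T_C = 29 °C → 29 + 273.15 = 302.15 K.
η_rev = 1 − T_C/T_H = 1 − 302.15/655.00 = 0.5387.
Q_H = W/η = 148/0.5387 = 275 kJ.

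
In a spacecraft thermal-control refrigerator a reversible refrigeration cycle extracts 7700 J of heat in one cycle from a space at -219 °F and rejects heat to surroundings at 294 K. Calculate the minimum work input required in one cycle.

W_in ≈ 9230 J

T_C = -219 °F → (-219 − 32) × 5/9 = -139.44 °C = 133.71 K.
Carnot COP: COP_R = T_C/(T_H − T_C) = 133.71/160.29 = 0.8341.
W = Q_C/COP_R = 7700/0.8341 = 9230 J.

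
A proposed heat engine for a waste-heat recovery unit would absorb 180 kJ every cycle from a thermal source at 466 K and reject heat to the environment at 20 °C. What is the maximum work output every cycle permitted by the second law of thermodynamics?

W_max ≈ 66.77 kJ

T_C = 20 °C → 20 + 273.15 = 293.15 K.
The upper bound on efficiency is η_max = 1 − T_C/T_H = 1 − 293.15/466.00 = 0.3709.
W_max = η_max · Q_H = 0.3709 × 180 = 66.77 kJ.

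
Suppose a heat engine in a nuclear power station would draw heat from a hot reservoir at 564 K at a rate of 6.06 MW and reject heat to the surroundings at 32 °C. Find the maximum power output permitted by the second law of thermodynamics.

Ẇ_max ≈ 2.781 MW

T_C = 32 °C → 32 + 273.15 = 305.15 K.
By the Carnot theorem, η_max = 1 − T_C/T_H = 1 − 305.15/564.00 = 0.4590.
W_max = η_max · Q_H = 0.4590 × 6.06 = 2.781 MW.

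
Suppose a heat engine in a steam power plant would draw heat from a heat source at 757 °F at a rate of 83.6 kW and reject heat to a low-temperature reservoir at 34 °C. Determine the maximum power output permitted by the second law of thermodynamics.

T_H = 757 °F → (757 − 32) × 5/9 = 402.78 °C = 675.93 K.
T_C = 34 °C → 34 + 273.15 = 307.15 K.
No engine can exceed the Carnot limit: η_max = 1 − T_C/T_H = 1 − 307.15/675.93 = 0.5456.
W_max = η_max · Q_H = 0.5456 × 83.6 = 45.6 kW.

Ẇ_max ≈ 45.6 kW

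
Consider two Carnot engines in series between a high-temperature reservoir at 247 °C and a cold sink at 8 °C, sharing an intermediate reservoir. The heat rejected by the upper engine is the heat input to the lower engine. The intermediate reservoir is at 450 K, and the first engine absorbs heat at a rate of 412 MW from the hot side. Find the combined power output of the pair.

Ẇ_total ≈ 189 MW

T_H = 247 °C → 247 + 273.15 = 520.15 K.
T_C = 8 °C → 8 + 273.15 = 281.15 K.
Two reversible stages in series are equivalent to a single Carnot engine between T_H and T_C, so η_total = 1 − T_C/T_H = 1 − 281.15/520.15 = 0.4595.
W_total = η_total · Q_H = 0.4595 × 412 = 189 MW.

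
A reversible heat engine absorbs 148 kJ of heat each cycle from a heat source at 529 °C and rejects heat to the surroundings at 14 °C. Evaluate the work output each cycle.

T_H = 529 °C → 529 + 273.15 = 802.15 K.
T_C = 14 °C → 14 + 273.15 = 287.15 K.
The Carnot efficiency is η = 1 − T_C/T_H = 1 − 287.15/802.15 = 0.6420.
W = η·Q_H = 0.6420 × 148 = 95.0 kJ.

W ≈ 95.0 kJ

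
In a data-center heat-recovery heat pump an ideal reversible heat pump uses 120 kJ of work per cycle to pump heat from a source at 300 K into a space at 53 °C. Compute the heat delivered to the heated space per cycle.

T_H = 53 °C → 53 + 273.15 = 326.15 K.
COP_HP = T_H/(T_H − T_C) = 326.15/26.15 = 12.4723.
Q_H = COP_HP · W = 12.4723 × 120 = 1497 kJ.

Q_H ≈ 1497 kJ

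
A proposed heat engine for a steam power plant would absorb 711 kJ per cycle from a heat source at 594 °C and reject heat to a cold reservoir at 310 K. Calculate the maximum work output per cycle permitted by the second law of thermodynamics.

T_H = 594 °C → 594 + 273.15 = 867.15 K.
The upper bound on efficiency is η_max = 1 − T_C/T_H = 1 − 310.00/867.15 = 0.6425.
W_max = η_max · Q_H = 0.6425 × 711 = 457 kJ.

W_max ≈ 457 kJ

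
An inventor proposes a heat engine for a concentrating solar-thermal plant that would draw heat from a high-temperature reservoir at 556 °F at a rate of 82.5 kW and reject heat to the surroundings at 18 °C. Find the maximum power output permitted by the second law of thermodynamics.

T_H = 556 °F → (556 − 32) × 5/9 = 291.11 °C = 564.26 K.
T_C = 18 °C → 18 + 273.15 = 291.15 K.
The upper bound on efficiency is η_max = 1 − T_C/T_H = 1 − 291.15/564.26 = 0.4840.
W_max = η_max · Q_H = 0.4840 × 82.5 = 39.9 kW.

Ẇ_max ≈ 39.9 kW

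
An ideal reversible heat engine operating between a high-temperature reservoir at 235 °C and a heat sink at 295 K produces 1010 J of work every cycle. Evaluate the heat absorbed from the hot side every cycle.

T_H = 235 °C → 235 + 273.15 = 508.15 K.
The Carnot efficiency is η = 1 − T_C/T_H = 1 − 295.00/508.15 = 0.4195.
Q_H = W/η = 1010/0.4195 = 2410 J.

Q_H ≈ 2410 J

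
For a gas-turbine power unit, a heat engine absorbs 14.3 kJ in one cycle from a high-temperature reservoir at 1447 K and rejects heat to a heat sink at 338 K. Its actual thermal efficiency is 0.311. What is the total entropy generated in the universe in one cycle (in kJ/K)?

ΔS_univ ≈ 0.0193 kJ/K

W = η·Q_H = 0.311 × 14.3 = 4.447 kJ, so Q_C = Q_H − W = 9.853 kJ.
Entropy balance on the reservoirs: −Q_H/T_H = -0.009883 kJ/K, +Q_C/T_C = 0.02915 kJ/K.
ΔS_univ = −Q_H/T_H + Q_C/T_C = 0.0193 kJ/K (> 0, since η = 0.311 < η_Carnot = 0.766).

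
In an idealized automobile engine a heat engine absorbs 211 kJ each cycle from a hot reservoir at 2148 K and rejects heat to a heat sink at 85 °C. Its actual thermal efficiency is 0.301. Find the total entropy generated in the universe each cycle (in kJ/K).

T_C = 85 °C → 85 + 273.15 = 358.15 K.
W = η·Q_H = 0.301 × 211 = 63.51 kJ, so Q_C = Q_H − W = 147.5 kJ.
The hot reservoir loses entropy Q_H/T_H = 211/2148.00 = 0.09823 kJ/K; the cold reservoir gains Q_C/T_C = 147.5/358.15 = 0.4118 kJ/K.
ΔS_univ = −Q_H/T_H + Q_C/T_C = 0.314 kJ/K (> 0, since η = 0.301 < η_Carnot = 0.833).

ΔS_univ ≈ 0.314 kJ/K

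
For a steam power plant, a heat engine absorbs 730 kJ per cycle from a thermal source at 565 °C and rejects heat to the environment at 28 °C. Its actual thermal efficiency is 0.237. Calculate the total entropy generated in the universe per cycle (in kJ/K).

T_H = 565 °C → 565 + 273.15 = 838.15 K.
T_C = 28 °C → 28 + 273.15 = 301.15 K.
W = η·Q_H = 0.237 × 730 = 173.0 kJ, so Q_C = Q_H − W = 557.0 kJ.
The hot reservoir loses entropy Q_H/T_H = 730/838.15 = 0.8710 kJ/K; the cold reservoir gains Q_C/T_C = 557.0/301.15 = 1.850 kJ/K.
ΔS_univ = −Q_H/T_H + Q_C/T_C = 0.979 kJ/K (> 0, since η = 0.237 < η_Carnot = 0.641).

ΔS_univ ≈ 0.979 kJ/K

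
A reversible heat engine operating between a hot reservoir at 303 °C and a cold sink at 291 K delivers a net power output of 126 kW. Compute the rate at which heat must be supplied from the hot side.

T_H = 303 °C → 303 + 273.15 = 576.15 K.
Carnot efficiency: η = 1 − T_C/T_H = 1 − 291.00/576.15 = 0.4949.
Q_H = W/η = 126/0.4949 = 255 kW.

Q̇_H ≈ 255 kW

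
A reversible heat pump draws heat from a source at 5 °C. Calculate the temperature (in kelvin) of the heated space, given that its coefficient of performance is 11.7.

T_C = 5 °C → 5 + 273.15 = 278.15 K.
COP_HP = T_H/(T_H − T_C) ⇒ T_H = T_C·COP_HP/(COP_HP − 1) = 278.15 × 11.7/(11.7 − 1) = 304 K.

T_H ≈ 304 K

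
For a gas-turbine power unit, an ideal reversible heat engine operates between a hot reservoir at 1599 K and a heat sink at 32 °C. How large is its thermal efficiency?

T_C = 32 °C → 32 + 273.15 = 305.15 K.
Carnot efficiency: η = 1 − T_C/T_H = 1 − 305.15/1599.00 = 0.8092.

η ≈ 0.8092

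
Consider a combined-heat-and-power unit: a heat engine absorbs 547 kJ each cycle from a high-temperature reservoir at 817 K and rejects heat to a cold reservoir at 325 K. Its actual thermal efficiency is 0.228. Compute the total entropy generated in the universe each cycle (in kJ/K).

W = η·Q_H = 0.228 × 547 = 124.7 kJ, so Q_C = Q_H − W = 422.3 kJ.
The hot reservoir loses entropy Q_H/T_H = 547/817.00 = 0.6695 kJ/K; the cold reservoir gains Q_C/T_C = 422.3/325.00 = 1.299 kJ/K.
ΔS_univ = −Q_H/T_H + Q_C/T_C = 0.630 kJ/K (> 0, since η = 0.228 < η_Carnot = 0.602).

ΔS_univ ≈ 0.630 kJ/K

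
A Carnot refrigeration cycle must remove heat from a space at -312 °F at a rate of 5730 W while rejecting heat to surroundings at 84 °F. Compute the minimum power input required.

T_H = 84 °F → (84 − 32) × 5/9 = 28.89 °C = 302.04 K.
T_C = -312 °F → (-312 − 32) × 5/9 = -191.11 °C = 82.04 K.
The reversible coefficient of performance is COP_R = T_C/(T_H − T_C) = 82.04/220.00 = 0.3729.
W = Q_C/COP_R = 5730/0.3729 = 15400 W.

Ẇ_in ≈ 15400 W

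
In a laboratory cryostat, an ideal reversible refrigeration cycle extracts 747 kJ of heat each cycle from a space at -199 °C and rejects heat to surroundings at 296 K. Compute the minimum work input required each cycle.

T_C = -199 °C → -199 + 273.15 = 74.15 K.
Carnot COP: COP_R = T_C/(T_H − T_C) = 74.15/221.85 = 0.3342.
W = Q_C/COP_R = 747/0.3342 = 2230 kJ.

W_in ≈ 2230 kJ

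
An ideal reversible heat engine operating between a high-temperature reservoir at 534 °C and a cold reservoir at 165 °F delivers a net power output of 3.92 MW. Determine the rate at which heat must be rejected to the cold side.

Q̇_C ≈ 2.96 MW

T_H = 534 °C → 534 + 273.15 = 807.15 K.
T_C = 165 °F → (165 − 32) × 5/9 = 73.89 °C = 347.04 K.
η_rev = 1 − T_C/T_H = 1 − 347.04/807.15 = 0.5700.
Since Q_C/Q_H = T_C/T_H and Q_H = W/η, Q_C = W·T_C/(T_H − T_C) = 3.92 × 347.04/460.11 = 2.96 MW.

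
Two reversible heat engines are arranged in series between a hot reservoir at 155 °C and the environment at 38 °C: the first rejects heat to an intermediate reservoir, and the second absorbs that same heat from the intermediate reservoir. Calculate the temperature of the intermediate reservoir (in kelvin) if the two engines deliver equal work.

T_m ≈ 370 K

T_H = 155 °C → 155 + 273.15 = 428.15 K.
T_C = 38 °C → 38 + 273.15 = 311.15 K.
For reversible stages Q_m = Q_H·(T_m/T_H). Setting W₁ = Q_H(1 − T_m/T_H) equal to W₂ = Q_m(1 − T_C/T_m) = Q_H·(T_m − T_C)/T_H gives T_H − T_m = T_m − T_C, so T_m = (T_H + T_C)/2 = (428.15 + 311.15)/2 = 370 K.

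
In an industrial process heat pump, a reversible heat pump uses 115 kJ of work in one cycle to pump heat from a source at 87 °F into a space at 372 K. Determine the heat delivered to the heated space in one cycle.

T_C = 87 °F → (87 − 32) × 5/9 = 30.56 °C = 303.71 K.
COP_HP = T_H/(T_H − T_C) = 372.00/68.29 = 5.4470.
Q_H = COP_HP · W = 5.4470 × 115 = 626 kJ.

Q_H ≈ 626 kJ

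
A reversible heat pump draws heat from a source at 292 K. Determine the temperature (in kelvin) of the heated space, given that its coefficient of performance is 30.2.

T_H ≈ 302 K

COP_HP = T_H/(T_H − T_C) ⇒ T_H = T_C·COP_HP/(COP_HP − 1) = 292.00 × 30.2/(30.2 − 1) = 302 K.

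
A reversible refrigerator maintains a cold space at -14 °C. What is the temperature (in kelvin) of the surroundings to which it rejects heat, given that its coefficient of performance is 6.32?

T_H ≈ 300 K

T_C = -14 °C → -14 + 273.15 = 259.15 K.
COP_R = T_C/(T_H − T_C) ⇒ T_H = T_C·(1 + 1/COP_R) = 259.15 × (1 + 1/6.32) = 300 K.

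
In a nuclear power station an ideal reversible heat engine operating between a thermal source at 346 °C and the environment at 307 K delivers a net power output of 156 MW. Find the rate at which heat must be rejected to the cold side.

T_H = 346 °C → 346 + 273.15 = 619.15 K.
Carnot efficiency: η = 1 − T_C/T_H = 1 − 307.00/619.15 = 0.5042.
Since Q_C/Q_H = T_C/T_H and Q_H = W/η, Q_C = W·T_C/(T_H − T_C) = 156 × 307.00/312.15 = 153 MW.

Q̇_C ≈ 153 MW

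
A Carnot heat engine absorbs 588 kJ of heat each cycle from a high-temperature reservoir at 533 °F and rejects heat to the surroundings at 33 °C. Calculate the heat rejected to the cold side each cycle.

T_H = 533 °F → (533 − 32) × 5/9 = 278.33 °C = 551.48 K.
T_C = 33 °C → 33 + 273.15 = 306.15 K.
η_rev = 1 − T_C/T_H = 1 − 306.15/551.48 = 0.4449.
For a reversible cycle Q_C/Q_H = T_C/T_H, so Q_C = 588 × 306.15/551.48 = 326.4 kJ.

Q_C ≈ 326.4 kJ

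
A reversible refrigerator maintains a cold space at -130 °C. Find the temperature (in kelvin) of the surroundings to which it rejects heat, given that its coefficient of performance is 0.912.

T_C = -130 °C → -130 + 273.15 = 143.15 K.
COP_R = T_C/(T_H − T_C) ⇒ T_H = T_C·(1 + 1/COP_R) = 143.15 × (1 + 1/0.912) = 300 K.

T_H ≈ 300 K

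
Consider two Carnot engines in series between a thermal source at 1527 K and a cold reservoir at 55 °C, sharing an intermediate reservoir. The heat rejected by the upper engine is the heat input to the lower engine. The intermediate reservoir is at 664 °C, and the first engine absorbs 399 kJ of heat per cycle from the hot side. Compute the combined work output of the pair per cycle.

W_total ≈ 313 kJ

T_C = 55 °C → 55 + 273.15 = 328.15 K.
Two reversible stages in series are equivalent to a single Carnot engine between T_H and T_C, so η_total = 1 − T_C/T_H = 1 − 328.15/1527.00 = 0.7851.
W_total = η_total · Q_H = 0.7851 × 399 = 313 kJ.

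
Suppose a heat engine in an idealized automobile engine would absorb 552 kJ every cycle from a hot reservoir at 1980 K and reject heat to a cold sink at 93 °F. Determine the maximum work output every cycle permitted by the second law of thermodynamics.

W_max ≈ 466 kJ

T_C = 93 °F → (93 − 32) × 5/9 = 33.89 °C = 307.04 K.
The upper bound on efficiency is η_max = 1 − T_C/T_H = 1 − 307.04/1980.00 = 0.8449.
W_max = η_max · Q_H = 0.8449 × 552 = 466 kJ.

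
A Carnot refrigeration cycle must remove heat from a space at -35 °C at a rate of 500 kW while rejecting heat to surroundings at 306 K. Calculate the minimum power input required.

Ẇ_in ≈ 142 kW

T_C = -35 °C → -35 + 273.15 = 238.15 K.
For a reversible refrigerator, COP_R = T_C/(T_H − T_C) = 238.15/67.85 = 3.5099.
W = Q_C/COP_R = 500/3.5099 = 142 kW.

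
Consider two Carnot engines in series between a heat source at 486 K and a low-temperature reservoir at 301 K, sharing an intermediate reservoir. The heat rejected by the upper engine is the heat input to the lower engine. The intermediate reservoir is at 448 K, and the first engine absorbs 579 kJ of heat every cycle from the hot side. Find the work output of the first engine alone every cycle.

W₁ ≈ 45.3 kJ

First-stage efficiency η₁ = 1 − T_m/T_H = 1 − 448.00/486.00 = 0.0782.
W₁ = η₁·Q_H = 0.0782 × 579 = 45.3 kJ.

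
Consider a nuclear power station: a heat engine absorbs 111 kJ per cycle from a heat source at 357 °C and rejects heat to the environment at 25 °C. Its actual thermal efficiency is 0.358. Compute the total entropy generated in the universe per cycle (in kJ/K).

ΔS_univ ≈ 0.0629 kJ/K

T_H = 357 °C → 357 + 273.15 = 630.15 K.
T_C = 25 °C → 25 + 273.15 = 298.15 K.
W = η·Q_H = 0.358 × 111 = 39.74 kJ, so Q_C = Q_H − W = 71.26 kJ.
Entropy balance on the reservoirs: −Q_H/T_H = -0.1761 kJ/K, +Q_C/T_C = 0.2390 kJ/K.
ΔS_univ = −Q_H/T_H + Q_C/T_C = 0.0629 kJ/K (> 0, since η = 0.358 < η_Carnot = 0.527).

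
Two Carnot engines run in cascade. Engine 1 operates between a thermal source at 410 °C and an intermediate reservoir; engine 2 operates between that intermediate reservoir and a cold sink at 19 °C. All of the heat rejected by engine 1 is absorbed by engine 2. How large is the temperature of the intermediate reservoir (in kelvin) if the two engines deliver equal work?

T_H = 410 °C → 410 + 273.15 = 683.15 K.
T_C = 19 °C → 19 + 273.15 = 292.15 K.
For reversible stages Q_m = Q_H·(T_m/T_H). Setting W₁ = Q_H(1 − T_m/T_H) equal to W₂ = Q_m(1 − T_C/T_m) = Q_H·(T_m − T_C)/T_H gives T_H − T_m = T_m − T_C, so T_m = (T_H + T_C)/2 = (683.15 + 292.15)/2 = 488 K.

T_m ≈ 488 K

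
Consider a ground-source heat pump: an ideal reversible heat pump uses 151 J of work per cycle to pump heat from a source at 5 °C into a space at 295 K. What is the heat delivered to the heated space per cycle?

Q_H ≈ 2640 J

T_C = 5 °C → 5 + 273.15 = 278.15 K.
For a reversible heat pump, COP_HP = T_H/(T_H − T_C) = 295.00/16.85 = 17.5074.
Q_H = COP_HP · W = 17.5074 × 151 = 2640 J.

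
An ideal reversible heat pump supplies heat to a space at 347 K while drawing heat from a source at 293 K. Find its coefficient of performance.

COP_HP = T_H/(T_H − T_C) = 347.00/(347.00 − 293.00) = 6.426.

COP_HP ≈ 6.426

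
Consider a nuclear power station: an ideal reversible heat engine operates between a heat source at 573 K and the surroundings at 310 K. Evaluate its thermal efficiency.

The Carnot efficiency is η = 1 − T_C/T_H = 1 − 310.00/573.00 = 0.459.

η ≈ 0.459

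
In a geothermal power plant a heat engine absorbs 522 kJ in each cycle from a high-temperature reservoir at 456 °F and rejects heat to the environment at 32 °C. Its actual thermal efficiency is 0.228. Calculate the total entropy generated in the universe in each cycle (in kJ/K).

T_H = 456 °F → (456 − 32) × 5/9 = 235.56 °C = 508.71 K.
T_C = 32 °C → 32 + 273.15 = 305.15 K.
W = η·Q_H = 0.228 × 522 = 119.0 kJ, so Q_C = Q_H − W = 403.0 kJ.
Reservoir entropy changes: ΔS_H = −Q_H/T_H = −522/508.71 = -1.026 kJ/K and ΔS_C = +Q_C/T_C = 403.0/305.15 = 1.321 kJ/K.
ΔS_univ = −Q_H/T_H + Q_C/T_C = 0.294 kJ/K (> 0, since η = 0.228 < η_Carnot = 0.400).

ΔS_univ ≈ 0.294 kJ/K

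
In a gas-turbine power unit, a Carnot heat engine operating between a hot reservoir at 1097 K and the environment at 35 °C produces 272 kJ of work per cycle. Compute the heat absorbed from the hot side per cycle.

T_C = 35 °C → 35 + 273.15 = 308.15 K.
Since the cycle is reversible, η = 1 − T_C/T_H = 1 − 308.15/1097.00 = 0.7191.
Q_H = W/η = 272/0.7191 = 378 kJ.

Q_H ≈ 378 kJ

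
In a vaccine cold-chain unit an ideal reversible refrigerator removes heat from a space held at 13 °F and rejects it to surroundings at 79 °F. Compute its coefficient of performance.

COP_R ≈ 7.16

T_H = 79 °F → (79 − 32) × 5/9 = 26.11 °C = 299.26 K.
T_C = 13 °F → (13 − 32) × 5/9 = -10.56 °C = 262.59 K.
The reversible coefficient of performance is COP_R = T_C/(T_H − T_C) = 262.59/(299.26 − 262.59) = 7.16.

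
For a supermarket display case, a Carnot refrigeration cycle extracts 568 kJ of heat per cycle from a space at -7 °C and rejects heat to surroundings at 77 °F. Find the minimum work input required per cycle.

T_H = 77 °F → (77 − 32) × 5/9 = 25.00 °C = 298.15 K.
T_C = -7 °C → -7 + 273.15 = 266.15 K.
Carnot COP: COP_R = T_C/(T_H − T_C) = 266.15/32.00 = 8.3172.
W = Q_C/COP_R = 568/8.3172 = 68.3 kJ.

W_in ≈ 68.3 kJ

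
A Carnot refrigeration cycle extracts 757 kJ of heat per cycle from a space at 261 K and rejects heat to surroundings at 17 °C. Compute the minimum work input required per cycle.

W_in ≈ 84.5 kJ

T_H = 17 °C → 17 + 273.15 = 290.15 K.
The reversible coefficient of performance is COP_R = T_C/(T_H − T_C) = 261.00/29.15 = 8.9537.
W = Q_C/COP_R = 757/8.9537 = 84.5 kJ.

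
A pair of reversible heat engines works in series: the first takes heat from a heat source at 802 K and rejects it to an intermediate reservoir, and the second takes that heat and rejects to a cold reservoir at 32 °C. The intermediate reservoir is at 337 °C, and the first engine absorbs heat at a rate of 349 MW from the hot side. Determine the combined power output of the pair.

T_C = 32 °C → 32 + 273.15 = 305.15 K.
Two reversible stages in series are equivalent to a single Carnot engine between T_H and T_C, so η_total = 1 − T_C/T_H = 1 − 305.15/802.00 = 0.6195.
W_total = η_total · Q_H = 0.6195 × 349 = 216 MW.

Ẇ_total ≈ 216 MW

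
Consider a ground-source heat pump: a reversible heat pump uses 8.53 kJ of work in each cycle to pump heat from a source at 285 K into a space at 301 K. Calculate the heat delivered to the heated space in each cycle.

Q_H ≈ 160 kJ

The Carnot heat-pump COP is COP_HP = T_H/(T_H − T_C) = 301.00/16.00 = 18.8125.
Q_H = COP_HP · W = 18.8125 × 8.53 = 160 kJ.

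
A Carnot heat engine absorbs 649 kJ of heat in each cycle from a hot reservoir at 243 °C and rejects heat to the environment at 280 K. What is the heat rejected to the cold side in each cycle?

Q_C ≈ 352 kJ

T_H = 243 °C → 243 + 273.15 = 516.15 K.
For a reversible engine, η = 1 − T_C/T_H = 1 − 280.00/516.15 = 0.4575.
For a reversible cycle Q_C/Q_H = T_C/T_H, so Q_C = 649 × 280.00/516.15 = 352 kJ.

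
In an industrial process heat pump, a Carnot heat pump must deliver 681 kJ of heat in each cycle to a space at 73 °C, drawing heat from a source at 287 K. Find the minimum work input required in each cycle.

T_H = 73 °C → 73 + 273.15 = 346.15 K.
For a reversible heat pump, COP_HP = T_H/(T_H − T_C) = 346.15/59.15 = 5.8521.
W = Q_H/COP_HP = 681/5.8521 = 116 kJ.

W_in ≈ 116 kJ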